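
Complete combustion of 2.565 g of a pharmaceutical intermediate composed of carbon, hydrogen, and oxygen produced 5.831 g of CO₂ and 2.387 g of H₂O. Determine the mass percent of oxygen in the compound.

mol C = 5.831 g CO₂ ÷ 44.009 g/mol = 0.13250 mol
mol H = 2 × 2.387 g H₂O ÷ 18.015 g/mol = 0.26500 mol
mass O = 2.565 − (1.5914 + 0.26712) = 0.70647 g → mol O = 0.70647 ÷ 15.999 = 0.044157 mol
mass % O = 0.70647 g ÷ 2.565 g × 100%

27.54%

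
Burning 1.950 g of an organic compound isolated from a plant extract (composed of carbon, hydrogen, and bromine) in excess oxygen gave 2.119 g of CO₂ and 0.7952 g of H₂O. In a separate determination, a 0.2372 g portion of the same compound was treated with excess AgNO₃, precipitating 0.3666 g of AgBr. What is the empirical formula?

C6H11Br2

mol C = 2.119 g CO₂ ÷ 44.009 g/mol = 0.048149 mol
mol H = 2 × 0.7952 g H₂O ÷ 18.015 g/mol = 0.088282 mol
From the AgBr data: mol Br per gram of compound = (0.3666 ÷ 187.772) ÷ 0.2372 = 0.0082309 mol/g, so in the 1.950 g combustion sample mol Br = 0.016050 mol
Divide by the smallest (0.016050 mol): C 3.000, H 5.500, Br 1.000
Multiplying each by 2 gives whole numbers: C 6.00, H 11.00, Br 2.00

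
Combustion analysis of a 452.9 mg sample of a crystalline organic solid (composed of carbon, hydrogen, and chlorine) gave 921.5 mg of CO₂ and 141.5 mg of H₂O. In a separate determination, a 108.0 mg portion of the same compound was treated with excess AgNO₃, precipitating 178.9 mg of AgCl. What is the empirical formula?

mol C = 0.9215 g CO₂ ÷ 44.009 g/mol = 0.020939 mol
mol H = 2 × 0.1415 g H₂O ÷ 18.015 g/mol = 0.015709 mol
From the AgCl data: mol Cl per gram of compound = (0.1789 ÷ 143.318) ÷ 0.1080 = 0.011558 mol/g, so in the 0.4529 g combustion sample mol Cl = 0.0052347 mol
Divide by the smallest (0.0052347 mol): C 4.000, H 3.001, Cl 1.000

C4H3Cl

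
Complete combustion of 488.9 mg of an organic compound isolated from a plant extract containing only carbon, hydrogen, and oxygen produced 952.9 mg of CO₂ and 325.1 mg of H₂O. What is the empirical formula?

C9H15O5

mol C = 0.9529 g CO₂ ÷ 44.009 g/mol = 0.021652 mol
mol H = 2 × 0.3251 g H₂O ÷ 18.015 g/mol = 0.036092 mol
mass O = 0.4889 − (0.26007 + 0.036381) = 0.19245 g → mol O = 0.19245 ÷ 15.999 = 0.012029 mol
Divide by the smallest (0.012029 mol): C 1.800, H 3.000, O 1.000
Multiplying each by 5 gives whole numbers: C 9.00, H 15.00, O 5.00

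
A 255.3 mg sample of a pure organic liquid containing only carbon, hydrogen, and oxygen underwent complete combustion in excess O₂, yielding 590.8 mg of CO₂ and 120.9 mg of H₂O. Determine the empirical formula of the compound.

mol C = 0.5908 g CO₂ ÷ 44.009 g/mol = 0.013425 mol
mol H = 2 × 0.1209 g H₂O ÷ 18.015 g/mol = 0.013422 mol
mass O = 0.2553 − (0.16124 + 0.013530) = 0.080528 g → mol O = 0.080528 ÷ 15.999 = 0.0050333 mol
Divide by the smallest (0.0050333 mol): C 2.667, H 2.667, O 1.000
Multiplying each by 3 gives whole numbers: C 8.00, H 8.00, O 3.00

C8H8O3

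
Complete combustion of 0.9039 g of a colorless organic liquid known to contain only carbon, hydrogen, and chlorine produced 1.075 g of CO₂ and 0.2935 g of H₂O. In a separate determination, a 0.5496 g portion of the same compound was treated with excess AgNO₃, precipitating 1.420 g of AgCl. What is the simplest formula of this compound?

C3H4Cl2

mol C = 1.075 g CO₂ ÷ 44.009 g/mol = 0.024427 mol
mol H = 2 × 0.2935 g H₂O ÷ 18.015 g/mol = 0.032584 mol
From the AgCl data: mol Cl per gram of compound = (1.420 ÷ 143.318) ÷ 0.5496 = 0.018028 mol/g, so in the 0.9039 g combustion sample mol Cl = 0.016295 mol
Divide by the smallest (0.016295 mol): C 1.499, H 2.000, Cl 1.000
Multiplying each by 2 gives whole numbers: C 3.00, H 4.00, Cl 2.00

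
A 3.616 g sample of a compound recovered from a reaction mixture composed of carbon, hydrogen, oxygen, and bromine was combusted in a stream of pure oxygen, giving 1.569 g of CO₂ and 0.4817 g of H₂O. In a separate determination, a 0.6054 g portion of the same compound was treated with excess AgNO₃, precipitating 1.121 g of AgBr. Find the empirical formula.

mol C = 1.569 g CO₂ ÷ 44.009 g/mol = 0.035652 mol
mol H = 2 × 0.4817 g H₂O ÷ 18.015 g/mol = 0.053478 mol
From the AgBr data: mol Br per gram of compound = (1.121 ÷ 187.772) ÷ 0.6054 = 0.0098613 mol/g, so in the 3.616 g combustion sample mol Br = 0.035658 mol
mass O = 3.616 − (0.42821 + 0.053905 + 2.8492) = 0.28464 g → mol O = 0.28464 ÷ 15.999 = 0.017791 mol
Divide by the smallest (0.017791 mol): C 2.004, H 3.006, Br 2.004, O 1.000

C2H3Br2O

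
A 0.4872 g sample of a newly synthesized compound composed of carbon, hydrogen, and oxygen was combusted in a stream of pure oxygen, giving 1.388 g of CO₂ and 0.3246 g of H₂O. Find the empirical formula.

mol C = 1.388 g CO₂ ÷ 44.009 g/mol = 0.031539 mol
mol H = 2 × 0.3246 g H₂O ÷ 18.015 g/mol = 0.036037 mol
mass O = 0.4872 − (0.37881 + 0.036325) = 0.072060 g → mol O = 0.072060 ÷ 15.999 = 0.0045040 mol
Divide by the smallest (0.0045040 mol): C 7.002, H 8.001, O 1.000

C7H8O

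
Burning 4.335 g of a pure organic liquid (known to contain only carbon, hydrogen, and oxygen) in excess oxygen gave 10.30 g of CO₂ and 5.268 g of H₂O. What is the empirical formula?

mol C = 10.30 g CO₂ ÷ 44.009 g/mol = 0.23404 mol
mol H = 2 × 5.268 g H₂O ÷ 18.015 g/mol = 0.58485 mol
mass O = 4.335 − (2.8111 + 0.58952) = 0.93438 g → mol O = 0.93438 ÷ 15.999 = 0.058403 mol
Divide by the smallest (0.058403 mol): C 4.007, H 10.014, O 1.000

C4H10O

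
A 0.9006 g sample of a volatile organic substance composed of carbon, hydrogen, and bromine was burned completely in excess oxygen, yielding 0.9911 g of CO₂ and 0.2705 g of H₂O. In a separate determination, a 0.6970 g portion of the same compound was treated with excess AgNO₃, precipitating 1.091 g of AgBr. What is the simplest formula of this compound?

mol C = 0.9911 g CO₂ ÷ 44.009 g/mol = 0.022520 mol
mol H = 2 × 0.2705 g H₂O ÷ 18.015 g/mol = 0.030031 mol
From the AgBr data: mol Br per gram of compound = (1.091 ÷ 187.772) ÷ 0.6970 = 0.0083361 mol/g, so in the 0.9006 g combustion sample mol Br = 0.0075075 mol
Divide by the smallest (0.0075075 mol): C 3.000, H 4.000, Br 1.000

C3H4Br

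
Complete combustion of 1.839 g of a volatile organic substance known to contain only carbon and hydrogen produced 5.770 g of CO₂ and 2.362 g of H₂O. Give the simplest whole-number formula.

CH2

mol C = 5.770 g CO₂ ÷ 44.009 g/mol = 0.13111 mol
mol H = 2 × 2.362 g H₂O ÷ 18.015 g/mol = 0.26223 mol
Divide by the smallest (0.13111 mol): C 1.000, H 2.000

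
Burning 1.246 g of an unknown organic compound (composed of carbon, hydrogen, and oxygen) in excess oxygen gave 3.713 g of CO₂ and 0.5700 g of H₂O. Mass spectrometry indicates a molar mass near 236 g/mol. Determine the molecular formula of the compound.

C16H12O2

mol C = 3.713 g CO₂ ÷ 44.009 g/mol = 0.084369 mol
mol H = 2 × 0.5700 g H₂O ÷ 18.015 g/mol = 0.063281 mol
mass O = 1.246 − (1.0134 + 0.063787) = 0.16886 g → mol O = 0.16886 ÷ 15.999 = 0.010554 mol
Divide by the smallest (0.010554 mol): C 7.994, H 5.996, O 1.000
Empirical formula: C8H6O
Empirical-formula mass = 118.13 g/mol; 236 ÷ 118.13 ≈ 2, so the molecular formula is C16H12O2.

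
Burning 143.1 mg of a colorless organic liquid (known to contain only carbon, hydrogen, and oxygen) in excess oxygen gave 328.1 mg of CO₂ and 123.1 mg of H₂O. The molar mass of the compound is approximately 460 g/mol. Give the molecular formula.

mol C = 0.3281 g CO₂ ÷ 44.009 g/mol = 0.0074553 mol
mol H = 2 × 0.1231 g H₂O ÷ 18.015 g/mol = 0.013666 mol
mass O = 0.1431 − (0.089546 + 0.013776) = 0.039779 g → mol O = 0.039779 ÷ 15.999 = 0.0024863 mol
Divide by the smallest (0.0024863 mol): C 2.999, H 5.497, O 1.000
Multiplying each by 2 gives whole numbers: C 6.00, H 10.99, O 2.00
Empirical formula: C6H11O2
Empirical-formula mass = 115.15 g/mol; 460 ÷ 115.15 ≈ 4, so the molecular formula is C24H44O8.

C24H44O8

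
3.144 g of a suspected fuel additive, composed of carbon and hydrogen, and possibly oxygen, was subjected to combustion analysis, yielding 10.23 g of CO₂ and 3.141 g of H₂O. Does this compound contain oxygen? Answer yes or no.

mol C = 10.23 g CO₂ ÷ 44.009 g/mol = 0.23245 mol
mol H = 2 × 3.141 g H₂O ÷ 18.015 g/mol = 0.34871 mol
C and H together account for 3.1435 g — essentially the entire 3.144 g sample — so the compound contains no oxygen.

no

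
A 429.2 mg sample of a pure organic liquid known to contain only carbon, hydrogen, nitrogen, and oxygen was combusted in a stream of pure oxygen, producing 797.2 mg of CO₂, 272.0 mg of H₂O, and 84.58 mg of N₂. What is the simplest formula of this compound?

C3H5NO

mol C = 0.7972 g CO₂ ÷ 44.009 g/mol = 0.018114 mol
mol H = 2 × 0.2720 g H₂O ÷ 18.015 g/mol = 0.030197 mol
mol N = 2 × 0.08458 g N₂ ÷ 28.014 g/mol = 0.0060384 mol
mass O = 0.4292 − (0.21757 + 0.030439 + 0.084580) = 0.096608 g → mol O = 0.096608 ÷ 15.999 = 0.0060384 mol
Divide by the smallest (0.0060384 mol): C 3.000, H 5.001, N 1.000, O 1.000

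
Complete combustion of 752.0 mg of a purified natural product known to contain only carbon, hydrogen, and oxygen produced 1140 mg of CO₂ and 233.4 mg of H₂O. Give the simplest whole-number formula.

CHO

mol C = 1.140 g CO₂ ÷ 44.009 g/mol = 0.025904 mol
mol H = 2 × 0.2334 g H₂O ÷ 18.015 g/mol = 0.025912 mol
mass O = 0.7520 − (0.31113 + 0.026119) = 0.41475 g → mol O = 0.41475 ÷ 15.999 = 0.025924 mol
Divide by the smallest (0.025904 mol): C 1.000, H 1.000, O 1.001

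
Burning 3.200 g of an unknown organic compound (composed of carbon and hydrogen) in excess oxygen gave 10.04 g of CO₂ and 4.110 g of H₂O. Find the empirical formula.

mol C = 10.04 g CO₂ ÷ 44.009 g/mol = 0.22814 mol
mol H = 2 × 4.110 g H₂O ÷ 18.015 g/mol = 0.45629 mol
Divide by the smallest (0.22814 mol): C 1.000, H 2.000

CH2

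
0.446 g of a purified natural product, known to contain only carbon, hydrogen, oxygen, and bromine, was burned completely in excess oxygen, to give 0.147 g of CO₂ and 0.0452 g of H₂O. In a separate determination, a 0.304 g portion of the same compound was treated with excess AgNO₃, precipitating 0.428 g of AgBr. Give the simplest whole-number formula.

mol C = 0.147 g CO₂ ÷ 44.009 g/mol = 0.003340 mol
mol H = 2 × 0.0452 g H₂O ÷ 18.015 g/mol = 0.005018 mol
From the AgBr data: mol Br per gram of compound = (0.428 ÷ 187.772) ÷ 0.304 = 0.007498 mol/g, so in the 0.446 g combustion sample mol Br = 0.003344 mol
mass O = 0.446 − (0.04012 + 0.005058 + 0.2672) = 0.1336 g → mol O = 0.1336 ÷ 15.999 = 0.008352 mol
Divide by the smallest (0.003340 mol): C 1.000, H 1.502, Br 1.001, O 2.500
Multiplying each by 2 gives whole numbers: C 2.00, H 3.00, Br 2.00, O 5.00

C2H3Br2O5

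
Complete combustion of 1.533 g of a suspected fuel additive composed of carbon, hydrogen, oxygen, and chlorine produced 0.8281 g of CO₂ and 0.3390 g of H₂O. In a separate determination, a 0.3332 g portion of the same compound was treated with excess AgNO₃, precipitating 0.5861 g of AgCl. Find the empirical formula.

CH2ClO2

mol C = 0.8281 g CO₂ ÷ 44.009 g/mol = 0.018817 mol
mol H = 2 × 0.3390 g H₂O ÷ 18.015 g/mol = 0.037635 mol
From the AgCl data: mol Cl per gram of compound = (0.5861 ÷ 143.318) ÷ 0.3332 = 0.012273 mol/g, so in the 1.533 g combustion sample mol Cl = 0.018815 mol
mass O = 1.533 − (0.22601 + 0.037936 + 0.66700) = 0.60206 g → mol O = 0.60206 ÷ 15.999 = 0.037631 mol
Divide by the smallest (0.018815 mol): C 1.000, H 2.000, Cl 1.000, O 2.000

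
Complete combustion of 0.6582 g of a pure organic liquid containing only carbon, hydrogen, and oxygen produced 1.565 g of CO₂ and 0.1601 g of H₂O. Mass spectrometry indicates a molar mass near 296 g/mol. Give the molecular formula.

C16H8O6

mol C = 1.565 g CO₂ ÷ 44.009 g/mol = 0.035561 mol
mol H = 2 × 0.1601 g H₂O ÷ 18.015 g/mol = 0.017774 mol
mass O = 0.6582 − (0.42712 + 0.017916) = 0.21316 g → mol O = 0.21316 ÷ 15.999 = 0.013323 mol
Divide by the smallest (0.013323 mol): C 2.669, H 1.334, O 1.000
Multiplying each by 3 gives whole numbers: C 8.01, H 4.00, O 3.00
Empirical formula: C8H4O3
Empirical-formula mass = 148.12 g/mol; 296 ÷ 148.12 ≈ 2, so the molecular formula is C16H8O6.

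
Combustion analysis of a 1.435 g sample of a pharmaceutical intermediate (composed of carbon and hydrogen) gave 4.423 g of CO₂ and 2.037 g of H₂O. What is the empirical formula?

C4H9

mol C = 4.423 g CO₂ ÷ 44.009 g/mol = 0.10050 mol
mol H = 2 × 2.037 g H₂O ÷ 18.015 g/mol = 0.22614 mol
Divide by the smallest (0.10050 mol): C 1.000, H 2.250
Multiplying each by 4 gives whole numbers: C 4.00, H 9.00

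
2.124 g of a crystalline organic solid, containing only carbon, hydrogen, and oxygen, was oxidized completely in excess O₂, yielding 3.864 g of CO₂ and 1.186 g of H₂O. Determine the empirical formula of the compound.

mol C = 3.864 g CO₂ ÷ 44.009 g/mol = 0.087800 mol
mol H = 2 × 1.186 g H₂O ÷ 18.015 g/mol = 0.13167 mol
mass O = 2.124 − (1.0546 + 0.13272) = 0.93671 g → mol O = 0.93671 ÷ 15.999 = 0.058548 mol
Divide by the smallest (0.058548 mol): C 1.500, H 2.249, O 1.000
Multiplying each by 4 gives whole numbers: C 6.00, H 9.00, O 4.00

C6H9O4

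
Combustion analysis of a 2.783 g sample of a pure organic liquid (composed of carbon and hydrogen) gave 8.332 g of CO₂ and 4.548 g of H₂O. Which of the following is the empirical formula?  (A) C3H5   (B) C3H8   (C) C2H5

mol C = 8.332 g CO₂ ÷ 44.009 g/mol = 0.18932 mol
mol H = 2 × 4.548 g H₂O ÷ 18.015 g/mol = 0.50491 mol
Divide by the smallest (0.18932 mol): C 1.000, H 2.667
Multiplying each by 3 gives whole numbers: C 3.00, H 8.00

(B) C3H8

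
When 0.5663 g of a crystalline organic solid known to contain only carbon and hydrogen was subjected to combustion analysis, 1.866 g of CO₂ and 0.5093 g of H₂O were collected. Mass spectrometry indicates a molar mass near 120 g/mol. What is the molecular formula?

C9H12

mol C = 1.866 g CO₂ ÷ 44.009 g/mol = 0.042400 mol
mol H = 2 × 0.5093 g H₂O ÷ 18.015 g/mol = 0.056542 mol
Divide by the smallest (0.042400 mol): C 1.000, H 1.334
Multiplying each by 3 gives whole numbers: C 3.00, H 4.00
Empirical formula: C3H4
Empirical-formula mass = 40.06 g/mol; 120 ÷ 40.06 ≈ 3, so the molecular formula is C9H12.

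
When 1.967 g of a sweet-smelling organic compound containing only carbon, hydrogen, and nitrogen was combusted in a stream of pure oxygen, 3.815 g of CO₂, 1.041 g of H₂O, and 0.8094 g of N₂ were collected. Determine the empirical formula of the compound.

C3H4N2

mol C = 3.815 g CO₂ ÷ 44.009 g/mol = 0.086687 mol
mol H = 2 × 1.041 g H₂O ÷ 18.015 g/mol = 0.11557 mol
mol N = 2 × 0.8094 g N₂ ÷ 28.014 g/mol = 0.057785 mol
Divide by the smallest (0.057785 mol): C 1.500, H 2.000, N 1.000
Multiplying each by 2 gives whole numbers: C 3.00, H 4.00, N 2.00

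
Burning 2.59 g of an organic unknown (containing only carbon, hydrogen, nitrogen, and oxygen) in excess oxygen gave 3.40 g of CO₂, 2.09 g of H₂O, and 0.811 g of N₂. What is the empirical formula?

mol C = 3.40 g CO₂ ÷ 44.009 g/mol = 0.07726 mol
mol H = 2 × 2.09 g H₂O ÷ 18.015 g/mol = 0.2320 mol
mol N = 2 × 0.811 g N₂ ÷ 28.014 g/mol = 0.05790 mol
mass O = 2.59 − (0.9279 + 0.2339 + 0.8110) = 0.6172 g → mol O = 0.6172 ÷ 15.999 = 0.03858 mol
Divide by the smallest (0.03858 mol): C 2.003, H 6.015, N 1.501, O 1.000
Multiplying each by 2 gives whole numbers: C 4.01, H 12.03, N 3.00, O 2.00

C4H12N3O2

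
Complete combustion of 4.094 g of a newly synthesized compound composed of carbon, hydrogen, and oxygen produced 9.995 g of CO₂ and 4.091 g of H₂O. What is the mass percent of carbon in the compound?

66.63%

mol C = 9.995 g CO₂ ÷ 44.009 g/mol = 0.22711 mol
mol H = 2 × 4.091 g H₂O ÷ 18.015 g/mol = 0.45418 mol
mass O = 4.094 − (2.7278 + 0.45781) = 0.90834 g → mol O = 0.90834 ÷ 15.999 = 0.056775 mol
mass % C = 2.7278 g ÷ 4.094 g × 100%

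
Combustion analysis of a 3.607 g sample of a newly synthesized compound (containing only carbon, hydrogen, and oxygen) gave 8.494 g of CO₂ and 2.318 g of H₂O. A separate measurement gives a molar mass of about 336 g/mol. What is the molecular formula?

C18H24O6

mol C = 8.494 g CO₂ ÷ 44.009 g/mol = 0.19301 mol
mol H = 2 × 2.318 g H₂O ÷ 18.015 g/mol = 0.25734 mol
mass O = 3.607 − (2.3182 + 0.25940) = 1.0294 g → mol O = 1.0294 ÷ 15.999 = 0.064342 mol
Divide by the smallest (0.064342 mol): C 3.000, H 4.000, O 1.000
Empirical formula: C3H4O
Empirical-formula mass = 56.06 g/mol; 336 ÷ 56.06 ≈ 6, so the molecular formula is C18H24O6.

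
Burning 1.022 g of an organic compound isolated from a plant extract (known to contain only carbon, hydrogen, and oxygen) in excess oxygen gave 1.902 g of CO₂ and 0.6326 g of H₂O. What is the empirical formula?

mol C = 1.902 g CO₂ ÷ 44.009 g/mol = 0.043218 mol
mol H = 2 × 0.6326 g H₂O ÷ 18.015 g/mol = 0.070230 mol
mass O = 1.022 − (0.51910 + 0.070792) = 0.43211 g → mol O = 0.43211 ÷ 15.999 = 0.027009 mol
Divide by the smallest (0.027009 mol): C 1.600, H 2.600, O 1.000
Multiplying each by 5 gives whole numbers: C 8.00, H 13.00, O 5.00

C8H13O5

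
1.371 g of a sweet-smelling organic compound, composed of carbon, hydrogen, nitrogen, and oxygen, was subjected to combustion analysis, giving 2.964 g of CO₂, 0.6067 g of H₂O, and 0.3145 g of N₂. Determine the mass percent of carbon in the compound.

59.00%

mol C = 2.964 g CO₂ ÷ 44.009 g/mol = 0.067350 mol
mol H = 2 × 0.6067 g H₂O ÷ 18.015 g/mol = 0.067355 mol
mol N = 2 × 0.3145 g N₂ ÷ 28.014 g/mol = 0.022453 mol
mass O = 1.371 − (0.80894 + 0.067894 + 0.31450) = 0.17967 g → mol O = 0.17967 ÷ 15.999 = 0.011230 mol
mass % C = 0.80894 g ÷ 1.371 g × 100%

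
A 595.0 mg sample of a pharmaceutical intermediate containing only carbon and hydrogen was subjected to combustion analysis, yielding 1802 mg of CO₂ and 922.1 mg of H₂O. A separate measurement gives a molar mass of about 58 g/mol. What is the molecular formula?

C4H10

mol C = 1.802 g CO₂ ÷ 44.009 g/mol = 0.040946 mol
mol H = 2 × 0.9221 g H₂O ÷ 18.015 g/mol = 0.10237 mol
Divide by the smallest (0.040946 mol): C 1.000, H 2.500
Multiplying each by 2 gives whole numbers: C 2.00, H 5.00
Empirical formula: C2H5
Empirical-formula mass = 29.06 g/mol; 58 ÷ 29.06 ≈ 2, so the molecular formula is C4H10.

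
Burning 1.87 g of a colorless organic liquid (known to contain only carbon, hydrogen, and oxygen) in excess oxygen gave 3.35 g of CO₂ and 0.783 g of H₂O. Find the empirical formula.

C7H8O5

mol C = 3.35 g CO₂ ÷ 44.009 g/mol = 0.07612 mol
mol H = 2 × 0.783 g H₂O ÷ 18.015 g/mol = 0.08693 mol
mass O = 1.87 − (0.9143 + 0.08762) = 0.8681 g → mol O = 0.8681 ÷ 15.999 = 0.05426 mol
Divide by the smallest (0.05426 mol): C 1.403, H 1.602, O 1.000
Multiplying each by 5 gives whole numbers: C 7.01, H 8.01, O 5.00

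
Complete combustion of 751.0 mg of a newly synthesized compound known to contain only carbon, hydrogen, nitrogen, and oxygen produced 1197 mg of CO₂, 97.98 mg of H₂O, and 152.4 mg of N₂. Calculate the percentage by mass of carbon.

mol C = 1.197 g CO₂ ÷ 44.009 g/mol = 0.027199 mol
mol H = 2 × 0.09798 g H₂O ÷ 18.015 g/mol = 0.010878 mol
mol N = 2 × 0.1524 g N₂ ÷ 28.014 g/mol = 0.010880 mol
mass O = 0.7510 − (0.32669 + 0.010965 + 0.15240) = 0.26095 g → mol O = 0.26095 ÷ 15.999 = 0.016310 mol
mass % C = 0.32669 g ÷ 0.7510 g × 100%

43.50%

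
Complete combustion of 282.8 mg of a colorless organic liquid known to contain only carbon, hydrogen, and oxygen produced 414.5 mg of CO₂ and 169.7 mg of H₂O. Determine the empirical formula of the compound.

CH2O

mol C = 0.4145 g CO₂ ÷ 44.009 g/mol = 0.0094185 mol
mol H = 2 × 0.1697 g H₂O ÷ 18.015 g/mol = 0.018840 mol
mass O = 0.2828 − (0.11313 + 0.018991) = 0.15068 g → mol O = 0.15068 ÷ 15.999 = 0.0094183 mol
Divide by the smallest (0.0094183 mol): C 1.000, H 2.000, O 1.000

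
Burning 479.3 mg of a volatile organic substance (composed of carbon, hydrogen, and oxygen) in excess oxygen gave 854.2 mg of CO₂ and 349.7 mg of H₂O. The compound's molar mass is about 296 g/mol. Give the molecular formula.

C12H24O8

mol C = 0.8542 g CO₂ ÷ 44.009 g/mol = 0.019410 mol
mol H = 2 × 0.3497 g H₂O ÷ 18.015 g/mol = 0.038823 mol
mass O = 0.4793 − (0.23313 + 0.039134) = 0.20704 g → mol O = 0.20704 ÷ 15.999 = 0.012941 mol
Divide by the smallest (0.012941 mol): C 1.500, H 3.000, O 1.000
Multiplying each by 2 gives whole numbers: C 3.00, H 6.00, O 2.00
Empirical formula: C3H6O2
Empirical-formula mass = 74.08 g/mol; 296 ÷ 74.08 ≈ 4, so the molecular formula is C12H24O8.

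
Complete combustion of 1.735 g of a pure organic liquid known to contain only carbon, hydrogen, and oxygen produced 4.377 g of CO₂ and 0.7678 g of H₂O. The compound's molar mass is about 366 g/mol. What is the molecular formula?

mol C = 4.377 g CO₂ ÷ 44.009 g/mol = 0.099457 mol
mol H = 2 × 0.7678 g H₂O ÷ 18.015 g/mol = 0.085240 mol
mass O = 1.735 − (1.1946 + 0.085922) = 0.45450 g → mol O = 0.45450 ÷ 15.999 = 0.028408 mol
Divide by the smallest (0.028408 mol): C 3.501, H 3.001, O 1.000
Multiplying each by 2 gives whole numbers: C 7.00, H 6.00, O 2.00
Empirical formula: C7H6O2
Empirical-formula mass = 122.12 g/mol; 366 ÷ 122.12 ≈ 3, so the molecular formula is C21H18O6.

C21H18O6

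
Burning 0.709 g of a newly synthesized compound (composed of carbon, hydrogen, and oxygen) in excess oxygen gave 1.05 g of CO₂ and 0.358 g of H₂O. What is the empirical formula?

C3H5O3

mol C = 1.05 g CO₂ ÷ 44.009 g/mol = 0.02386 mol
mol H = 2 × 0.358 g H₂O ÷ 18.015 g/mol = 0.03974 mol
mass O = 0.709 − (0.2866 + 0.04006) = 0.3824 g → mol O = 0.3824 ÷ 15.999 = 0.02390 mol
Divide by the smallest (0.02386 mol): C 1.000, H 1.666, O 1.002
Multiplying each by 3 gives whole numbers: C 3.00, H 5.00, O 3.01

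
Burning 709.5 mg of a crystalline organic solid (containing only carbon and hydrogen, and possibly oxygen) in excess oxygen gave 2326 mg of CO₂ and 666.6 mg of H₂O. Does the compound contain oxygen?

mol C = 2.326 g CO₂ ÷ 44.009 g/mol = 0.052853 mol
mol H = 2 × 0.6666 g H₂O ÷ 18.015 g/mol = 0.074005 mol
C and H together account for 0.70941 g — essentially the entire 0.7095 g sample — so the compound contains no oxygen.

no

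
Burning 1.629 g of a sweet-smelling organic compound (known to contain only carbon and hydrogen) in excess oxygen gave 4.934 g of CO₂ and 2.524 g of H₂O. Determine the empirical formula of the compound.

mol C = 4.934 g CO₂ ÷ 44.009 g/mol = 0.11211 mol
mol H = 2 × 2.524 g H₂O ÷ 18.015 g/mol = 0.28021 mol
Divide by the smallest (0.11211 mol): C 1.000, H 2.499
Multiplying each by 2 gives whole numbers: C 2.00, H 5.00

C2H5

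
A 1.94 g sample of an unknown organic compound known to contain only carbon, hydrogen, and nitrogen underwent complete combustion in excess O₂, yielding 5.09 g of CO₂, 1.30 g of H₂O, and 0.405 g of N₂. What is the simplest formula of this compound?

mol C = 5.09 g CO₂ ÷ 44.009 g/mol = 0.1157 mol
mol H = 2 × 1.30 g H₂O ÷ 18.015 g/mol = 0.1443 mol
mol N = 2 × 0.405 g N₂ ÷ 28.014 g/mol = 0.02891 mol
Divide by the smallest (0.02891 mol): C 4.000, H 4.991, N 1.000

C4H5N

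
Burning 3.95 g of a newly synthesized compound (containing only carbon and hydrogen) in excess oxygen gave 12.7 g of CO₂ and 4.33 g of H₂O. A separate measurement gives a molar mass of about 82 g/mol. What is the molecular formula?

C6H10

mol C = 12.7 g CO₂ ÷ 44.009 g/mol = 0.2886 mol
mol H = 2 × 4.33 g H₂O ÷ 18.015 g/mol = 0.4807 mol
Divide by the smallest (0.2886 mol): C 1.000, H 1.666
Multiplying each by 3 gives whole numbers: C 3.00, H 5.00
Empirical formula: C3H5
Empirical-formula mass = 41.07 g/mol; 82 ÷ 41.07 ≈ 2, so the molecular formula is C6H10.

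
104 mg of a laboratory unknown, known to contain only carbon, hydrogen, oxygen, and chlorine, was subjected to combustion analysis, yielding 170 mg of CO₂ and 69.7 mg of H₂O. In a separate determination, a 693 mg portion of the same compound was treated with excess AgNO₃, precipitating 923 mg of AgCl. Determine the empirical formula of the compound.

C4H8ClO

mol C = 0.170 g CO₂ ÷ 44.009 g/mol = 0.003863 mol
mol H = 2 × 0.0697 g H₂O ÷ 18.015 g/mol = 0.007738 mol
From the AgCl data: mol Cl per gram of compound = (0.923 ÷ 143.318) ÷ 0.693 = 0.009293 mol/g, so in the 0.104 g combustion sample mol Cl = 0.0009665 mol
mass O = 0.104 − (0.04640 + 0.007800 + 0.03426) = 0.01554 g → mol O = 0.01554 ÷ 15.999 = 0.0009714 mol
Divide by the smallest (0.0009665 mol): C 3.997, H 8.006, Cl 1.000, O 1.005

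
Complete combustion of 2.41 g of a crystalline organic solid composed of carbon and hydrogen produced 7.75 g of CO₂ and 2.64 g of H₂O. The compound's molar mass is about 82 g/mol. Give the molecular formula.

C6H10

mol C = 7.75 g CO₂ ÷ 44.009 g/mol = 0.1761 mol
mol H = 2 × 2.64 g H₂O ÷ 18.015 g/mol = 0.2931 mol
Divide by the smallest (0.1761 mol): C 1.000, H 1.664
Multiplying each by 3 gives whole numbers: C 3.00, H 4.99
Empirical formula: C3H5
Empirical-formula mass = 41.07 g/mol; 82 ÷ 41.07 ≈ 2, so the molecular formula is C6H10.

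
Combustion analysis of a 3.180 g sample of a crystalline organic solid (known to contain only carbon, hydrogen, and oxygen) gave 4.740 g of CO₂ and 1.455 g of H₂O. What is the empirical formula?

C2H3O2

mol C = 4.740 g CO₂ ÷ 44.009 g/mol = 0.10771 mol
mol H = 2 × 1.455 g H₂O ÷ 18.015 g/mol = 0.16153 mol
mass O = 3.180 − (1.2936 + 0.16282) = 1.7235 g → mol O = 1.7235 ÷ 15.999 = 0.10773 mol
Divide by the smallest (0.10771 mol): C 1.000, H 1.500, O 1.000
Multiplying each by 2 gives whole numbers: C 2.00, H 3.00, O 2.00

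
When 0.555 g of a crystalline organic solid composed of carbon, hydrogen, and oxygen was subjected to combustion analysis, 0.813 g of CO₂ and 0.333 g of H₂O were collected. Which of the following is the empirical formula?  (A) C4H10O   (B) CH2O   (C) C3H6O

mol C = 0.813 g CO₂ ÷ 44.009 g/mol = 0.01847 mol
mol H = 2 × 0.333 g H₂O ÷ 18.015 g/mol = 0.03697 mol
mass O = 0.555 − (0.2219 + 0.03726) = 0.2958 g → mol O = 0.2958 ÷ 15.999 = 0.01849 mol
Divide by the smallest (0.01847 mol): C 1.000, H 2.001, O 1.001

(B) CH2O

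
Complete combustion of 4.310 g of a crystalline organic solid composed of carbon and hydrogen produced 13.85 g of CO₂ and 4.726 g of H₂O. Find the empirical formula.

C3H5

mol C = 13.85 g CO₂ ÷ 44.009 g/mol = 0.31471 mol
mol H = 2 × 4.726 g H₂O ÷ 18.015 g/mol = 0.52467 mol
Divide by the smallest (0.31471 mol): C 1.000, H 1.667
Multiplying each by 3 gives whole numbers: C 3.00, H 5.00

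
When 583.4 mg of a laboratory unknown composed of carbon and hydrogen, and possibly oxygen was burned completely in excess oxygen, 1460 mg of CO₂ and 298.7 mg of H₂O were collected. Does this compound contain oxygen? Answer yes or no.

yes

mol C = 1.460 g CO₂ ÷ 44.009 g/mol = 0.033175 mol
mol H = 2 × 0.2987 g H₂O ÷ 18.015 g/mol = 0.033161 mol
C and H account for only 0.43189 g of the 0.5834 g sample; the remaining 0.15151 g must be oxygen.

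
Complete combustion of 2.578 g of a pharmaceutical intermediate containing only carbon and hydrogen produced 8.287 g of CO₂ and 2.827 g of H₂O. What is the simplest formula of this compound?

mol C = 8.287 g CO₂ ÷ 44.009 g/mol = 0.18830 mol
mol H = 2 × 2.827 g H₂O ÷ 18.015 g/mol = 0.31385 mol
Divide by the smallest (0.18830 mol): C 1.000, H 1.667
Multiplying each by 3 gives whole numbers: C 3.00, H 5.00

C3H5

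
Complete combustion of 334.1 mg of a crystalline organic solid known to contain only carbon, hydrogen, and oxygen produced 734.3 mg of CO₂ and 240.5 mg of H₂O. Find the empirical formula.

C5H8O2

mol C = 0.7343 g CO₂ ÷ 44.009 g/mol = 0.016685 mol
mol H = 2 × 0.2405 g H₂O ÷ 18.015 g/mol = 0.026700 mol
mass O = 0.3341 − (0.20041 + 0.026914) = 0.10678 g → mol O = 0.10678 ÷ 15.999 = 0.0066742 mol
Divide by the smallest (0.0066742 mol): C 2.500, H 4.000, O 1.000
Multiplying each by 2 gives whole numbers: C 5.00, H 8.00, O 2.00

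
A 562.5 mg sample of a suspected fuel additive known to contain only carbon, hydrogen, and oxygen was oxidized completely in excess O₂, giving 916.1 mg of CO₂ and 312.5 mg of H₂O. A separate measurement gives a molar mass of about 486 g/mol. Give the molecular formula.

mol C = 0.9161 g CO₂ ÷ 44.009 g/mol = 0.020816 mol
mol H = 2 × 0.3125 g H₂O ÷ 18.015 g/mol = 0.034693 mol
mass O = 0.5625 − (0.25002 + 0.034971) = 0.27751 g → mol O = 0.27751 ÷ 15.999 = 0.017345 mol
Divide by the smallest (0.017345 mol): C 1.200, H 2.000, O 1.000
Multiplying each by 5 gives whole numbers: C 6.00, H 10.00, O 5.00
Empirical formula: C6H10O5
Empirical-formula mass = 162.14 g/mol; 486 ÷ 162.14 ≈ 3, so the molecular formula is C18H30O15.

C18H30O15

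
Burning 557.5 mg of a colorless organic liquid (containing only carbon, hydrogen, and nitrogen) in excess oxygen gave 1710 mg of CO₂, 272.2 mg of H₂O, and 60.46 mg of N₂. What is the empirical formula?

mol C = 1.710 g CO₂ ÷ 44.009 g/mol = 0.038856 mol
mol H = 2 × 0.2722 g H₂O ÷ 18.015 g/mol = 0.030219 mol
mol N = 2 × 0.06046 g N₂ ÷ 28.014 g/mol = 0.0043164 mol
Divide by the smallest (0.0043164 mol): C 9.002, H 7.001, N 1.000

C9H7N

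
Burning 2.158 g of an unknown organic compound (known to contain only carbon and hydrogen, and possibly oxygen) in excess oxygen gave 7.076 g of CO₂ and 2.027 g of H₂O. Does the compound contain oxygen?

mol C = 7.076 g CO₂ ÷ 44.009 g/mol = 0.16079 mol
mol H = 2 × 2.027 g H₂O ÷ 18.015 g/mol = 0.22503 mol
C and H together account for 2.1580 g — essentially the entire 2.158 g sample — so the compound contains no oxygen.

no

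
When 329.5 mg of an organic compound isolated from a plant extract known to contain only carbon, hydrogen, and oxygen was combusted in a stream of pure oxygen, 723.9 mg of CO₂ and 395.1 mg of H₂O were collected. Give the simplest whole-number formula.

C3H8O

mol C = 0.7239 g CO₂ ÷ 44.009 g/mol = 0.016449 mol
mol H = 2 × 0.3951 g H₂O ÷ 18.015 g/mol = 0.043863 mol
mass O = 0.3295 − (0.19757 + 0.044214) = 0.087718 g → mol O = 0.087718 ÷ 15.999 = 0.0054827 mol
Divide by the smallest (0.0054827 mol): C 3.000, H 8.000, O 1.000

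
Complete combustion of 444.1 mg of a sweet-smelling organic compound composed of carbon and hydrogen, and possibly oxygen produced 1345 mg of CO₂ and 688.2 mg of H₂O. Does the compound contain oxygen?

mol C = 1.345 g CO₂ ÷ 44.009 g/mol = 0.030562 mol
mol H = 2 × 0.6882 g H₂O ÷ 18.015 g/mol = 0.076403 mol
C and H together account for 0.44409 g — essentially the entire 0.4441 g sample — so the compound contains no oxygen.

no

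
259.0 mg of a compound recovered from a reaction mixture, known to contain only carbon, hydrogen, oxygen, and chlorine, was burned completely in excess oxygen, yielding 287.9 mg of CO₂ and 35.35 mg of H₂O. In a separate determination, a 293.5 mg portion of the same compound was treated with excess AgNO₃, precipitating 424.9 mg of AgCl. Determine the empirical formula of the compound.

C5H3Cl2O4

mol C = 0.2879 g CO₂ ÷ 44.009 g/mol = 0.0065418 mol
mol H = 2 × 0.03535 g H₂O ÷ 18.015 g/mol = 0.0039245 mol
From the AgCl data: mol Cl per gram of compound = (0.4249 ÷ 143.318) ÷ 0.2935 = 0.010101 mol/g, so in the 0.2590 g combustion sample mol Cl = 0.0026162 mol
mass O = 0.2590 − (0.078574 + 0.0039559 + 0.092746) = 0.083724 g → mol O = 0.083724 ÷ 15.999 = 0.0052331 mol
Divide by the smallest (0.0026162 mol): C 2.500, H 1.500, Cl 1.000, O 2.000
Multiplying each by 2 gives whole numbers: C 5.00, H 3.00, Cl 2.00, O 4.00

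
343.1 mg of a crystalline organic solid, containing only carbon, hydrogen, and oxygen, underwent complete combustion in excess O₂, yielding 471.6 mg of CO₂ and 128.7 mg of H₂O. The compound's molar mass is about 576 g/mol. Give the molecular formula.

mol C = 0.4716 g CO₂ ÷ 44.009 g/mol = 0.010716 mol
mol H = 2 × 0.1287 g H₂O ÷ 18.015 g/mol = 0.014288 mol
mass O = 0.3431 − (0.12871 + 0.014402) = 0.19999 g → mol O = 0.19999 ÷ 15.999 = 0.012500 mol
Divide by the smallest (0.010716 mol): C 1.000, H 1.333, O 1.166
Multiplying each by 6 gives whole numbers: C 6.00, H 8.00, O 7.00
Empirical formula: C6H8O7
Empirical-formula mass = 192.12 g/mol; 576 ÷ 192.12 ≈ 3, so the molecular formula is C18H24O21.

C18H24O21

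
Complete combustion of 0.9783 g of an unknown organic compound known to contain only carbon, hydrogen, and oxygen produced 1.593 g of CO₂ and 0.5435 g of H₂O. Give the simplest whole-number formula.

C6H10O5

mol C = 1.593 g CO₂ ÷ 44.009 g/mol = 0.036197 mol
mol H = 2 × 0.5435 g H₂O ÷ 18.015 g/mol = 0.060339 mol
mass O = 0.9783 − (0.43476 + 0.060821) = 0.48271 g → mol O = 0.48271 ÷ 15.999 = 0.030172 mol
Divide by the smallest (0.030172 mol): C 1.200, H 2.000, O 1.000
Multiplying each by 5 gives whole numbers: C 6.00, H 10.00, O 5.00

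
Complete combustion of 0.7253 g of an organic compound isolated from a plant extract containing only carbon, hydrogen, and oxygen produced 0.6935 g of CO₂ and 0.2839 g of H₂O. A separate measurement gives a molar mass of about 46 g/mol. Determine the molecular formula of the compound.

CH2O2

mol C = 0.6935 g CO₂ ÷ 44.009 g/mol = 0.015758 mol
mol H = 2 × 0.2839 g H₂O ÷ 18.015 g/mol = 0.031518 mol
mass O = 0.7253 − (0.18927 + 0.031770) = 0.50426 g → mol O = 0.50426 ÷ 15.999 = 0.031518 mol
Divide by the smallest (0.015758 mol): C 1.000, H 2.000, O 2.000
Empirical formula: CH2O2
Empirical-formula mass = 46.02 g/mol; 46 ÷ 46.02 ≈ 1, so the molecular formula is CH2O2.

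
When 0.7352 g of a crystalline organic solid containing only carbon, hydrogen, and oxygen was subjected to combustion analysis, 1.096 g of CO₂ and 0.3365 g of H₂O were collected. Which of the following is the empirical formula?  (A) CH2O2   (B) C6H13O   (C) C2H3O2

(C) C2H3O2

mol C = 1.096 g CO₂ ÷ 44.009 g/mol = 0.024904 mol
mol H = 2 × 0.3365 g H₂O ÷ 18.015 g/mol = 0.037358 mol
mass O = 0.7352 − (0.29912 + 0.037657) = 0.39842 g → mol O = 0.39842 ÷ 15.999 = 0.024903 mol
Divide by the smallest (0.024903 mol): C 1.000, H 1.500, O 1.000
Multiplying each by 2 gives whole numbers: C 2.00, H 3.00, O 2.00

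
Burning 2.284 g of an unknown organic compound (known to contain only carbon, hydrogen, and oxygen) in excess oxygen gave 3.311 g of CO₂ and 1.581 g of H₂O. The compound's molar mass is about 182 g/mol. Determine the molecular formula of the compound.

mol C = 3.311 g CO₂ ÷ 44.009 g/mol = 0.075235 mol
mol H = 2 × 1.581 g H₂O ÷ 18.015 g/mol = 0.17552 mol
mass O = 2.284 − (0.90364 + 0.17692) = 1.2034 g → mol O = 1.2034 ÷ 15.999 = 0.075219 mol
Divide by the smallest (0.075219 mol): C 1.000, H 2.333, O 1.000
Multiplying each by 3 gives whole numbers: C 3.00, H 7.00, O 3.00
Empirical formula: C3H7O3
Empirical-formula mass = 91.09 g/mol; 182 ÷ 91.09 ≈ 2, so the molecular formula is C6H14O6.

C6H14O6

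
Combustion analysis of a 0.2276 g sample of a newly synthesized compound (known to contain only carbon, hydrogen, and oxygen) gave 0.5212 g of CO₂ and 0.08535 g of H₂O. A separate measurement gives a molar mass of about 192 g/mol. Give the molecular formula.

C10H8O4

mol C = 0.5212 g CO₂ ÷ 44.009 g/mol = 0.011843 mol
mol H = 2 × 0.08535 g H₂O ÷ 18.015 g/mol = 0.0094754 mol
mass O = 0.2276 − (0.14225 + 0.0095512) = 0.075802 g → mol O = 0.075802 ÷ 15.999 = 0.0047379 mol
Divide by the smallest (0.0047379 mol): C 2.500, H 2.000, O 1.000
Multiplying each by 2 gives whole numbers: C 5.00, H 4.00, O 2.00
Empirical formula: C5H4O2
Empirical-formula mass = 96.08 g/mol; 192 ÷ 96.08 ≈ 2, so the molecular formula is C10H8O4.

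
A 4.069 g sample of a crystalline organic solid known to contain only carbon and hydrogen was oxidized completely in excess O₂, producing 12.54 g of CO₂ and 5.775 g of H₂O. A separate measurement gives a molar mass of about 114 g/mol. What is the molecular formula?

C8H18

mol C = 12.54 g CO₂ ÷ 44.009 g/mol = 0.28494 mol
mol H = 2 × 5.775 g H₂O ÷ 18.015 g/mol = 0.64113 mol
Divide by the smallest (0.28494 mol): C 1.000, H 2.250
Multiplying each by 4 gives whole numbers: C 4.00, H 9.00
Empirical formula: C4H9
Empirical-formula mass = 57.12 g/mol; 114 ÷ 57.12 ≈ 2, so the molecular formula is C8H18.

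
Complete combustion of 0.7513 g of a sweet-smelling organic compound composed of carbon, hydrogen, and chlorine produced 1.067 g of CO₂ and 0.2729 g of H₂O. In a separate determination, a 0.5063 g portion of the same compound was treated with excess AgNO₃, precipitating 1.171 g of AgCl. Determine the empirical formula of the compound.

mol C = 1.067 g CO₂ ÷ 44.009 g/mol = 0.024245 mol
mol H = 2 × 0.2729 g H₂O ÷ 18.015 g/mol = 0.030297 mol
From the AgCl data: mol Cl per gram of compound = (1.171 ÷ 143.318) ÷ 0.5063 = 0.016138 mol/g, so in the 0.7513 g combustion sample mol Cl = 0.012124 mol
Divide by the smallest (0.012124 mol): C 2.000, H 2.499, Cl 1.000
Multiplying each by 2 gives whole numbers: C 4.00, H 5.00, Cl 2.00

C4H5Cl2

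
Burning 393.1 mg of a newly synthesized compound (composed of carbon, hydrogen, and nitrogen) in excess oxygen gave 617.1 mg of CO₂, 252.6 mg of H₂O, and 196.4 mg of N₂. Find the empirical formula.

mol C = 0.6171 g CO₂ ÷ 44.009 g/mol = 0.014022 mol
mol H = 2 × 0.2526 g H₂O ÷ 18.015 g/mol = 0.028043 mol
mol N = 2 × 0.1964 g N₂ ÷ 28.014 g/mol = 0.014022 mol
Divide by the smallest (0.014022 mol): C 1.000, H 2.000, N 1.000

CH2N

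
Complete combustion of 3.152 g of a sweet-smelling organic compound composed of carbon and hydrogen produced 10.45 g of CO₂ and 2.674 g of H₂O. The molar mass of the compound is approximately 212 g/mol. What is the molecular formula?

C16H20

mol C = 10.45 g CO₂ ÷ 44.009 g/mol = 0.23745 mol
mol H = 2 × 2.674 g H₂O ÷ 18.015 g/mol = 0.29686 mol
Divide by the smallest (0.23745 mol): C 1.000, H 1.250
Multiplying each by 4 gives whole numbers: C 4.00, H 5.00
Empirical formula: C4H5
Empirical-formula mass = 53.08 g/mol; 212 ÷ 53.08 ≈ 4, so the molecular formula is C16H20.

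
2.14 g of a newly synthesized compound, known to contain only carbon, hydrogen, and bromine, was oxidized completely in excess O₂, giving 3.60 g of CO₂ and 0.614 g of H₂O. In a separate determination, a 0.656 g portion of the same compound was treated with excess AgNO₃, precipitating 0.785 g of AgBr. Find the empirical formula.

mol C = 3.60 g CO₂ ÷ 44.009 g/mol = 0.08180 mol
mol H = 2 × 0.614 g H₂O ÷ 18.015 g/mol = 0.06817 mol
From the AgBr data: mol Br per gram of compound = (0.785 ÷ 187.772) ÷ 0.656 = 0.006373 mol/g, so in the 2.14 g combustion sample mol Br = 0.01364 mol
Divide by the smallest (0.01364 mol): C 5.998, H 4.998, Br 1.000

C6H5Br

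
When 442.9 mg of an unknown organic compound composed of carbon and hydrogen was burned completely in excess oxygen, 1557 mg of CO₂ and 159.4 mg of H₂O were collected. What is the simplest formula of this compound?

C2H

mol C = 1.557 g CO₂ ÷ 44.009 g/mol = 0.035379 mol
mol H = 2 × 0.1594 g H₂O ÷ 18.015 g/mol = 0.017696 mol
Divide by the smallest (0.017696 mol): C 1.999, H 1.000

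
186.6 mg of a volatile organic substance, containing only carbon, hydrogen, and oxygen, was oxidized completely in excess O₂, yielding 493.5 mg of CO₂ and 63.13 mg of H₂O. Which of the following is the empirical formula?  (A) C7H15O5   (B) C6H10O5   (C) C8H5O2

(C) C8H5O2

mol C = 0.4935 g CO₂ ÷ 44.009 g/mol = 0.011214 mol
mol H = 2 × 0.06313 g H₂O ÷ 18.015 g/mol = 0.0070086 mol
mass O = 0.1866 − (0.13469 + 0.0070647) = 0.044849 g → mol O = 0.044849 ÷ 15.999 = 0.0028032 mol
Divide by the smallest (0.0028032 mol): C 4.000, H 2.500, O 1.000
Multiplying each by 2 gives whole numbers: C 8.00, H 5.00, O 2.00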